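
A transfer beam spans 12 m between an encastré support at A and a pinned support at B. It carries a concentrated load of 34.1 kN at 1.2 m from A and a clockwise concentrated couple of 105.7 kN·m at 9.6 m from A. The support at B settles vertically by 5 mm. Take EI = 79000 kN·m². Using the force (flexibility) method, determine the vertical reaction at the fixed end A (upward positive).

Remove the prop at B; the released (primary) structure is a cantilever built in at A.
Primary-structure tip deflection at B by superposition:
  point load 34.1 at a = 1.2: Pa²(3L − a)/(6EI) = 284.8/EI
  clockwise couple 105.7 at a = 9.6: M₀a(2L − a)/(2EI) = 7306/EI
  δ_0 = 7591/EI
Flexibility coefficient — unit upward force at B: δ_{BB} = L³/(3EI) = 576/EI.
With EI = 79000 kN·m²: δ_0 = 0.096086 m and δ_{BB} = 0.007291 m/kN.
Compatibility — the beam at B must follow the support down by 0.005 m: δ_0 − R_B·δ_{BB} = 0.005, so R_B = (0.096086 − 0.005)/0.007291 = 12.49 kN.
Vertical equilibrium: R_A = ΣP − R_B = 34.1 − 12.49 = 21.61 kN.

R_A = 21.61 kN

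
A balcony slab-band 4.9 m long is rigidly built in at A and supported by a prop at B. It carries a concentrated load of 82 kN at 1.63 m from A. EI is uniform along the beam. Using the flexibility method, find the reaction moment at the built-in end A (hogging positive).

M_A = 74.36 kN·m

Release the roller at B. Primary structure: cantilever fixed at A.
Free-end deflection of the primary structure under the applied loading (downward +):
  point load 82 at a = 1.63: Pa²(3L − a)/(6EI) = 474.6/EI
Flexibility coefficient — unit upward force at B: δ_{BB} = L³/(3EI) = 39.22/EI.
Compatibility at B: δ_0 − R_B·δ_{BB} = 0, so R_B = 474.6/39.22 = 12.1 kN.
Moment equilibrium about A: M_A = Σ(load moments about A) − R_B·L = 133.7 − 12.1×4.9 = 74.36 kN·m.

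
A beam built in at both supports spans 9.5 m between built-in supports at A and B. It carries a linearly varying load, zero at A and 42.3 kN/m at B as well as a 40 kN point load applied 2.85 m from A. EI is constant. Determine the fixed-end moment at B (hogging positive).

Release both end moments; the primary structure is a simply-supported span AB with redundants M_A and M_B.
End rotations of the released simple span under the applied load (×1/EI):
  at A: triangular load, peak 42.3: 7w₀L³/(360EI) = 705.2/EI
  at B: triangular load, peak 42.3: w₀L³/(45EI) = 805.9/EI
  at A: point load 40 at a = 2.85: Pab(L + b)/(6LEI) = 214.8/EI
  at B: point load 40 at a = 2.85: Pab(L + a)/(6LEI) = 164.3/EI
  θ_A0 = 920/EI,  θ_B0 = 970.2/EI
Flexibility coefficients: a unit moment at one end gives L/(3EI) there and L/(6EI) at the far end, so f₁₁ = f₂₂ = 3.167/EI and f₁₂ = f₂₁ = 1.583/EI.
Compatibility — zero rotation at each built-in end:
  3.167 M_A + 1.583 M_B = 920
  1.583 M_A + 3.167 M_B = 970.2
Solving the pair gives M_A = 183.1 kN·m and M_B = 214.8 kN·m (hogging).

M_B = 214.8 kN·m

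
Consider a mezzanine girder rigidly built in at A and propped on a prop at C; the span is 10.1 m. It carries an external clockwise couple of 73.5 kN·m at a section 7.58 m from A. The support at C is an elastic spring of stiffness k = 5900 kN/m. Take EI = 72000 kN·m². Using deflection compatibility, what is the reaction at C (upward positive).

Take the reaction at C as the redundant and release it; the primary structure is a cantilever fixed at A.
Primary-structure tip deflection at C by superposition:
  clockwise couple 73.5 at a = 7.58: M₀a(2L − a)/(2EI) = 3515/EI
Flexibility coefficient — unit upward force at C: δ_{CC} = L³/(3EI) = 343.4/EI.
With EI = 72000 kN·m²: δ_0 = 0.048826 m and δ_{CC} = 0.00477 m/kN.
Compatibility — the spring shortens by R_C/k under the reaction it provides: δ_0 − R_C·δ_{CC} = R_C/k. With 1/k = 0.000169 m/kN, R_C = δ_0 / (δ_{CC} + 1/k) = 0.048826 / (0.00477 + 0.000169) = 9.885 kN.

R_C = 9.885 kN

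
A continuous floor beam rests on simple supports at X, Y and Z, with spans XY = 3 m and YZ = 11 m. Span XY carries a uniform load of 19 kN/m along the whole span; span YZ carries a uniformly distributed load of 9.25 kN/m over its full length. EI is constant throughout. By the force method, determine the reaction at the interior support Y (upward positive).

Take M_Y as the redundant. Released structure: two simple spans XY and YZ with a hinge at Y.
Rotations at Y on the released spans (each span's end-slope, ×1/EI):
  span XY: UDL 19: wL³/(24EI) = 21.38/EI
  span YZ: UDL 9.25: wL³/(24EI) = 513/EI
  relative rotation θ_0 = (21.38 + 513)/EI = 534.4/EI
A unit hogging moment at Y produces rotation L₁/(3EI) + L₂/(3EI) = 4.667/EI.
Compatibility: M_Y·(L₁+L₂)/(3EI) = θ_0, giving M_Y = 114.5 kN·m (hogging).
Span XY, ΣM about X with M_Y applied at Y: R_Y^{XY}·3 = 85.5 + 114.5, so R_Y^{XY} = 66.67 kN and R_X = 57 − 66.67 = -9.669 kN.
Span YZ, ΣM about Z: R_Y^{YZ}·11 = 559.6 + 114.5, so R_Y^{YZ} = 61.28 kN and R_Z = 101.8 − 61.28 = 40.47 kN.
R_Y = 66.67 + 61.28 = 128 kN.

R_Y = 128 kN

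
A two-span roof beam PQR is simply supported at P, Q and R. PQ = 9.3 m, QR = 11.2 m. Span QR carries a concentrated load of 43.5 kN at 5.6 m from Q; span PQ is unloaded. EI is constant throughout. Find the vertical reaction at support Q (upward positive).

R_Q = 31.57 kN

Insert a hinge at Q; M_Q is the redundant, and each span becomes simply supported.
End slopes at the hinge Q, treating each span as simply supported:
  span QR: point load 43.5 at a = 5.6: Pab(L + b)/(6LEI) = 341/EI
  relative rotation θ_0 = (0 + 341)/EI = 341/EI
A unit hogging moment at Q produces rotation L₁/(3EI) + L₂/(3EI) = 6.833/EI.
Compatibility: M_Q·(L₁+L₂)/(3EI) = θ_0, giving M_Q = 49.91 kN·m (hogging).
Span PQ, ΣM about P with M_Q applied at Q: R_Q^{PQ}·9.3 = 0 + 49.91, so R_Q^{PQ} = 5.366 kN and R_P = 0 − 5.366 = -5.366 kN.
Span QR, ΣM about R: R_Q^{QR}·11.2 = 243.6 + 49.91, so R_Q^{QR} = 26.21 kN and R_R = 43.5 − 26.21 = 17.29 kN.
R_Q = 5.366 + 26.21 = 31.57 kN.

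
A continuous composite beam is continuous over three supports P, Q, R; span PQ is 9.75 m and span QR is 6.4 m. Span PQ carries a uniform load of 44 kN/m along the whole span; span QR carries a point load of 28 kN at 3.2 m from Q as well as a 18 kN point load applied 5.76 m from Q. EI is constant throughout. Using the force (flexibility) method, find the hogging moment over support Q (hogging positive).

M_Q = 331.2 kN·m

Take M_Q as the redundant. Released structure: two simple spans PQ and QR with a hinge at Q.
End slopes at the hinge Q, treating each span as simply supported:
  span PQ: UDL 44: wL³/(24EI) = 1699/EI
  span QR: point load 28 at a = 3.2: Pab(L + b)/(6LEI) = 71.68/EI
  span QR: point load 18 at a = 5.76: Pab(L + b)/(6LEI) = 12.17/EI
  relative rotation θ_0 = (1699 + 83.85)/EI = 1783/EI
A unit hogging moment at Q produces rotation L₁/(3EI) + L₂/(3EI) = 5.383/EI.
Slope continuity at Q: θ_0 = M_Q·5.383/EI, so M_Q = 1783/5.383 = 331.2 kN·m (hogging).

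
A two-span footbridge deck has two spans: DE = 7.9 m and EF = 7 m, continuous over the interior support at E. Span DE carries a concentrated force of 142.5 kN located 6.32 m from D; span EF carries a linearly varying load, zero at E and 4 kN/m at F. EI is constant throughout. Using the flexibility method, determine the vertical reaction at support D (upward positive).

Insert a hinge at E; M_E is the redundant, and each span becomes simply supported.
Discontinuity in slope at E on the released structure — sum the simple-span end rotations:
  span DE: point load 142.5 at a = 6.32: Pab(L + a)/(6LEI) = 426.9/EI
  span EF: triangular load, peak 4: 7w₀L³/(360EI) = 26.68/EI
  relative rotation θ_0 = (426.9 + 26.68)/EI = 453.6/EI
A unit hogging moment at E produces rotation L₁/(3EI) + L₂/(3EI) = 4.967/EI.
Compatibility: M_E·(L₁+L₂)/(3EI) = θ_0, giving M_E = 91.32 kN·m (hogging).
Span DE, ΣM about D with M_E applied at E: R_E^{DE}·7.9 = 900.6 + 91.32, so R_E^{DE} = 125.6 kN and R_D = 142.5 − 125.6 = 16.94 kN.

R_D = 16.94 kN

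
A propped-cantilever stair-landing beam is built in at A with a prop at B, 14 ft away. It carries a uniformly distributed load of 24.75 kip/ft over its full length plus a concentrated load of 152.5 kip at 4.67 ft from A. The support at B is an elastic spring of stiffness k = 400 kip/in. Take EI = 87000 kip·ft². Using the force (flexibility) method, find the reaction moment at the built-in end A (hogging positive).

M_A = 1043 kip·ft

Take the reaction at B as the redundant and release it; the primary structure is a cantilever fixed at A.
Primary-structure tip deflection at B by superposition:
  UDL 24.75: wL⁴/(8EI) = 118850/EI
  point load 152.5 at a = 4.67: Pa²(3L − a)/(6EI) = 20692/EI
  δ_0 = 139542/EI
Tip deflection under a unit load at B: L³/(3EI) = 914.7/EI.
With EI = 87000 kip·ft²: δ_0 = 1.6039 ft and δ_{BB} = 0.010513 ft/kip.
Compatibility — the spring shortens by R_B/k under the reaction it provides: δ_0 − R_B·δ_{BB} = R_B/k. With 1/k = 1/(400×12) ft/kip = 0.000208 ft/kip, R_B = δ_0 / (δ_{BB} + 1/k) = 1.6039 / (0.010513 + 0.000208) = 149.6 kip.
Moment equilibrium about A: M_A = Σ(load moments about A) − R_B·L = 3138 − 149.6×14 = 1043 kip·ft.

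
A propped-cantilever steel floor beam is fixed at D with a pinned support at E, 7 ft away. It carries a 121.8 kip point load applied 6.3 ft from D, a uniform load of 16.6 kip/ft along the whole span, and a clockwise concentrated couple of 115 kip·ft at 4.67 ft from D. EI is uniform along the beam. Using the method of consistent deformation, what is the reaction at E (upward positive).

Choose R_E as the redundant. The primary structure is the cantilever fixed at D.
Primary-structure tip deflection at E by superposition:
  point load 121.8 at a = 6.3: Pa²(3L − a)/(6EI) = 11844/EI
  UDL 16.6: wL⁴/(8EI) = 4982/EI
  clockwise couple 115 at a = 4.67: M₀a(2L − a)/(2EI) = 2505/EI
  δ_0 = 19331/EI
Flexibility coefficient — unit upward force at E: δ_{EE} = L³/(3EI) = 114.3/EI.
The prop prevents deflection at E: R_E = δ_0/δ_{EE} = 19331/114.3 = 169.1 kip.

R_E = 169.1 kip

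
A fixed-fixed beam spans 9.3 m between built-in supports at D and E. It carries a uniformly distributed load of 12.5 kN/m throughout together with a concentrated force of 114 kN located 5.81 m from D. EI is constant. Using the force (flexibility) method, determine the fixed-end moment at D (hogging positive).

M_D = 183.4 kN·m

Release both end moments; the primary structure is a simply-supported span DE with redundants M_D and M_E.
On the primary (simply-supported) span, the end slopes from the loading are:
  at D: UDL 12.5: wL³/(24EI) = 418.9/EI
  at E: UDL 12.5: wL³/(24EI) = 418.9/EI
  at D: point load 114 at a = 5.81: Pab(L + b)/(6LEI) = 529.8/EI
  at E: point load 114 at a = 5.81: Pab(L + a)/(6LEI) = 625.9/EI
  θ_D0 = 948.8/EI,  θ_E0 = 1045/EI
Flexibility coefficients: a unit moment at one end gives L/(3EI) there and L/(6EI) at the far end, so f₁₁ = f₂₂ = 3.1/EI and f₁₂ = f₂₁ = 1.55/EI.
Compatibility — zero rotation at each built-in end:
  3.1 M_D + 1.55 M_E = 948.8
  1.55 M_D + 3.1 M_E = 1045
Solving the pair gives M_D = 183.4 kN·m and M_E = 245.4 kN·m (hogging).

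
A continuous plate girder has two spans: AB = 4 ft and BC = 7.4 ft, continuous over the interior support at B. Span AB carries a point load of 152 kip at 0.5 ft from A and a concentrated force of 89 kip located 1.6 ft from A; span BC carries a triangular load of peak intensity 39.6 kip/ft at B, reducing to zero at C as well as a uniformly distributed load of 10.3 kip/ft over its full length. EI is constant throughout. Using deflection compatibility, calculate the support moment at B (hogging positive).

Take M_B as the redundant. Released structure: two simple spans AB and BC with a hinge at B.
End slopes at the hinge B, treating each span as simply supported:
  span AB: point load 152 at a = 0.5: Pab(L + a)/(6LEI) = 49.88/EI
  span AB: point load 89 at a = 1.6: Pab(L + a)/(6LEI) = 79.74/EI
  span BC: triangular load, peak 39.6: w₀L³/(45EI) = 356.6/EI
  span BC: UDL 10.3: wL³/(24EI) = 173.9/EI
  relative rotation θ_0 = (129.6 + 530.5)/EI = 660.1/EI
A unit hogging moment at B produces rotation L₁/(3EI) + L₂/(3EI) = 3.8/EI.
Slope continuity at B: θ_0 = M_B·3.8/EI, so M_B = 660.1/3.8 = 173.7 kip·ft (hogging).

M_B = 173.7 kip·ft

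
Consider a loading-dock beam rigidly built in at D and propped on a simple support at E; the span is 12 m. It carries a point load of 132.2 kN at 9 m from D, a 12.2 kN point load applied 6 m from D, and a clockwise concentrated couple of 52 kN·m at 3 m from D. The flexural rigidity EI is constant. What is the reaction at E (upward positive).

R_E = 90.31 kN

Remove the prop at E; the released (primary) structure is a cantilever built in at D.
Free-end deflection of the primary structure under the applied loading (downward +):
  point load 132.2 at a = 9: Pa²(3L − a)/(6EI) = 48187/EI
  point load 12.2 at a = 6: Pa²(3L − a)/(6EI) = 2196/EI
  clockwise couple 52 at a = 3: M₀a(2L − a)/(2EI) = 1638/EI
  δ_0 = 52021/EI
Tip deflection under a unit load at E: L³/(3EI) = 576/EI.
Compatibility at E: δ_0 − R_E·δ_{EE} = 0, so R_E = 52021/576 = 90.31 kN.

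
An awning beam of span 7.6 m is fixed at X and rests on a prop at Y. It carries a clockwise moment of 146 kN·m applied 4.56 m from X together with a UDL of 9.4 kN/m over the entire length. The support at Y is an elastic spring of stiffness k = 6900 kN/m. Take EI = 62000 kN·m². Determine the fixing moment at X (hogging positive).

M_X = 52.33 kN·m

Choose R_Y as the redundant. The primary structure is the cantilever fixed at X.
Free-end deflection of the primary structure under the applied loading (downward +):
  clockwise couple 146 at a = 4.56: M₀a(2L − a)/(2EI) = 3542/EI
  UDL 9.4: wL⁴/(8EI) = 3920/EI
  δ_0 = 7462/EI
Flexibility coefficient — unit upward force at Y: δ_{YY} = L³/(3EI) = 146.3/EI.
With EI = 62000 kN·m²: δ_0 = 0.12035 m and δ_{YY} = 0.00236 m/kN.
Compatibility — the spring shortens by R_Y/k under the reaction it provides: δ_0 − R_Y·δ_{YY} = R_Y/k. With 1/k = 0.000145 m/kN, R_Y = δ_0 / (δ_{YY} + 1/k) = 0.12035 / (0.00236 + 0.000145) = 48.04 kN.
Moment equilibrium about X: M_X = Σ(load moments about X) − R_Y·L = 417.5 − 48.04×7.6 = 52.33 kN·m.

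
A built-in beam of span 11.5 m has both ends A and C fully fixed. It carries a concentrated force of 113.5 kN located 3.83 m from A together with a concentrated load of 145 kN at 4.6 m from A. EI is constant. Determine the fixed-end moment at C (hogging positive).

Take the two fixed-end moments M_A, M_C as redundants; the released structure is the simple span AC.
Simple-span end rotations at A and C under the given loads:
  at A: point load 113.5 at a = 3.83: Pab(L + b)/(6LEI) = 926.3/EI
  at C: point load 113.5 at a = 3.83: Pab(L + a)/(6LEI) = 740.8/EI
  at A: point load 145 at a = 4.6: Pab(L + b)/(6LEI) = 1227/EI
  at C: point load 145 at a = 4.6: Pab(L + a)/(6LEI) = 1074/EI
  θ_A0 = 2154/EI,  θ_C0 = 1815/EI
Flexibility coefficients: a unit moment at one end gives L/(3EI) there and L/(6EI) at the far end, so f₁₁ = f₂₂ = 3.833/EI and f₁₂ = f₂₁ = 1.917/EI.
Compatibility — zero rotation at each built-in end:
  3.833 M_A + 1.917 M_C = 2154
  1.917 M_A + 3.833 M_C = 1815
Solving the pair gives M_A = 433.5 kN·m and M_C = 256.6 kN·m (hogging).

M_C = 256.6 kN·m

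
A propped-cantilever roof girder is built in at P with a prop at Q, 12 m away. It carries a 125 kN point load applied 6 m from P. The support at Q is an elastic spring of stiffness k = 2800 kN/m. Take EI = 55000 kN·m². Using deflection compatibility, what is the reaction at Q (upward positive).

Release the roller at Q. Primary structure: cantilever fixed at P.
Free-end deflection of the primary structure under the applied loading (downward +):
  point load 125 at a = 6: Pa²(3L − a)/(6EI) = 22500/EI
Tip deflection under a unit load at Q: L³/(3EI) = 576/EI.
With EI = 55000 kN·m²: δ_0 = 0.40909 m and δ_{QQ} = 0.010473 m/kN.
Compatibility — the spring shortens by R_Q/k under the reaction it provides: δ_0 − R_Q·δ_{QQ} = R_Q/k. With 1/k = 0.000357 m/kN, R_Q = δ_0 / (δ_{QQ} + 1/k) = 0.40909 / (0.010473 + 0.000357) = 37.77 kN.

R_Q = 37.77 kN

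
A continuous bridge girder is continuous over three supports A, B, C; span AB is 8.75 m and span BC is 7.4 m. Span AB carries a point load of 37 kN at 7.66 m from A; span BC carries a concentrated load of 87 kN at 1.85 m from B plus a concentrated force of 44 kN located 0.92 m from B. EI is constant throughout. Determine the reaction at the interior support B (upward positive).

Release continuity at B by inserting a hinge; the redundant is the internal moment M_B. The primary structure is two simply-supported spans AB and BC.
Discontinuity in slope at B on the released structure — sum the simple-span end rotations:
  span AB: point load 37 at a = 7.66: Pab(L + a)/(6LEI) = 96.56/EI
  span BC: point load 87 at a = 1.85: Pab(L + b)/(6LEI) = 260.5/EI
  span BC: point load 44 at a = 0.92: Pab(L + b)/(6LEI) = 82/EI
  relative rotation θ_0 = (96.56 + 342.5)/EI = 439.1/EI
A unit hogging moment at B produces rotation L₁/(3EI) + L₂/(3EI) = 5.383/EI.
Compatibility: M_B·(L₁+L₂)/(3EI) = θ_0, giving M_B = 81.57 kN·m (hogging).
Span AB, ΣM about A with M_B applied at B: R_B^{AB}·8.75 = 283.4 + 81.57, so R_B^{AB} = 41.71 kN and R_A = 37 − 41.71 = -4.713 kN.
Span BC, ΣM about C: R_B^{BC}·7.4 = 768 + 81.57, so R_B^{BC} = 114.8 kN and R_C = 131 − 114.8 = 16.2 kN.
R_B = 41.71 + 114.8 = 156.5 kN.

R_B = 156.5 kN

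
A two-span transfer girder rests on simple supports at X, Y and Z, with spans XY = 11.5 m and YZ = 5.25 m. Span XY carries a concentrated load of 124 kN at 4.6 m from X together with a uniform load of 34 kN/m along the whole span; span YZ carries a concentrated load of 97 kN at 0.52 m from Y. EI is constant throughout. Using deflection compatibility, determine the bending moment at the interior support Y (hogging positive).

M_Y = 563.9 kN·m

Release continuity at Y by inserting a hinge; the redundant is the internal moment M_Y. The primary structure is two simply-supported spans XY and YZ.
Discontinuity in slope at Y on the released structure — sum the simple-span end rotations:
  span XY: point load 124 at a = 4.6: Pab(L + a)/(6LEI) = 918.3/EI
  span XY: UDL 34: wL³/(24EI) = 2155/EI
  span YZ: point load 97 at a = 0.52: Pab(L + b)/(6LEI) = 75.59/EI
  relative rotation θ_0 = (3073 + 75.59)/EI = 3149/EI
A unit hogging moment at Y produces rotation L₁/(3EI) + L₂/(3EI) = 5.583/EI.
Slope continuity at Y: θ_0 = M_Y·5.583/EI, so M_Y = 3149/5.583 = 563.9 kN·m (hogging).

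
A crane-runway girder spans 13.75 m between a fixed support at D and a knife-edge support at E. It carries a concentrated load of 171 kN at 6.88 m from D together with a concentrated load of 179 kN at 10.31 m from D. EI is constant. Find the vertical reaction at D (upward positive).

R_D = 183.3 kN

Choose R_E as the redundant. The primary structure is the cantilever fixed at D.
Free-end deflection of the primary structure under the applied loading (downward +):
  point load 171 at a = 6.88: Pa²(3L − a)/(6EI) = 46366/EI
  point load 179 at a = 10.31: Pa²(3L − a)/(6EI) = 98116/EI
  δ_0 = 144482/EI
Flexibility coefficient — unit upward force at E: δ_{EE} = L³/(3EI) = 866.5/EI.
The prop prevents deflection at E: R_E = δ_0/δ_{EE} = 144482/866.5 = 166.7 kN.
Vertical equilibrium: R_D = ΣP − R_E = 350 − 166.7 = 183.3 kN.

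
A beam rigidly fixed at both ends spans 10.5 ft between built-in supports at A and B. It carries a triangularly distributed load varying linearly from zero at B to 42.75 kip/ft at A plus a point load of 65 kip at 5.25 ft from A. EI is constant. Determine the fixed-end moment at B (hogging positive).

M_B = 242.4 kip·ft

Release both end moments; the primary structure is a simply-supported span AB with redundants M_A and M_B.
On the primary (simply-supported) span, the end slopes from the loading are:
  at A: triangular load, peak 42.75: w₀L³/(45EI) = 1100/EI
  at B: triangular load, peak 42.75: 7w₀L³/(360EI) = 962.3/EI
  at A: point load 65 at a = 5.25: Pab(L + b)/(6LEI) = 447.9/EI
  at B: point load 65 at a = 5.25: Pab(L + a)/(6LEI) = 447.9/EI
  θ_A0 = 1548/EI,  θ_B0 = 1410/EI
Flexibility coefficients: a unit moment at one end gives L/(3EI) there and L/(6EI) at the far end, so f₁₁ = f₂₂ = 3.5/EI and f₁₂ = f₂₁ = 1.75/EI.
Compatibility — zero rotation at each built-in end:
  3.5 M_A + 1.75 M_B = 1548
  1.75 M_A + 3.5 M_B = 1410
Solving the pair gives M_A = 321 kip·ft and M_B = 242.4 kip·ft (hogging).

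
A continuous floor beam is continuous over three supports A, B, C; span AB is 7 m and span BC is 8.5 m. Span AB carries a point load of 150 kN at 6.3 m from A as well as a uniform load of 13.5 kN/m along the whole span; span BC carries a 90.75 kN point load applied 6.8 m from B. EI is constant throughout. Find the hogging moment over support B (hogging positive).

M_B = 118.5 kN·m

Take M_B as the redundant. Released structure: two simple spans AB and BC with a hinge at B.
Rotations at B on the released spans (each span's end-slope, ×1/EI):
  span AB: point load 150 at a = 6.3: Pab(L + a)/(6LEI) = 209.5/EI
  span AB: UDL 13.5: wL³/(24EI) = 192.9/EI
  span BC: point load 90.75 at a = 6.8: Pab(L + b)/(6LEI) = 209.8/EI
  relative rotation θ_0 = (402.4 + 209.8)/EI = 612.2/EI
A unit hogging moment at B produces rotation L₁/(3EI) + L₂/(3EI) = 5.167/EI.
Slope continuity at B: θ_0 = M_B·5.167/EI, so M_B = 612.2/5.167 = 118.5 kN·m (hogging).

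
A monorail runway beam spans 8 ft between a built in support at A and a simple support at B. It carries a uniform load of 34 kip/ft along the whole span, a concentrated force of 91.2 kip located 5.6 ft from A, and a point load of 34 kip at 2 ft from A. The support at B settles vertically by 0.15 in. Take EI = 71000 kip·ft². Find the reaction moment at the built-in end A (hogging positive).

M_A = 457.8 kip·ft

Choose R_B as the redundant. The primary structure is the cantilever fixed at A.
Primary-structure tip deflection at B by superposition:
  UDL 34: wL⁴/(8EI) = 17408/EI
  point load 91.2 at a = 5.6: Pa²(3L − a)/(6EI) = 8771/EI
  point load 34 at a = 2: Pa²(3L − a)/(6EI) = 498.7/EI
  δ_0 = 26677/EI
Flexibility coefficient — unit upward force at B: δ_{BB} = L³/(3EI) = 170.7/EI.
With EI = 71000 kip·ft²: δ_0 = 0.37574 ft and δ_{BB} = 0.002404 ft/kip.
Compatibility — the beam at B must follow the support down by 0.0125 ft: δ_0 − R_B·δ_{BB} = 0.0125, so R_B = (0.37574 − 0.0125)/0.002404 = 151.1 kip.
Moment equilibrium about A: M_A = Σ(load moments about A) − R_B·L = 1667 − 151.1×8 = 457.8 kip·ft.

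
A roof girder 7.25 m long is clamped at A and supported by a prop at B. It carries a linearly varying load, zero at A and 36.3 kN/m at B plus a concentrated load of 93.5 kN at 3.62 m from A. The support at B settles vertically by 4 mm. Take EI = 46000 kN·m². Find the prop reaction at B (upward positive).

R_B = 100.1 kN

Remove the prop at B; the released (primary) structure is a cantilever built in at A.
Free-end deflection of the primary structure under the applied loading (downward +):
  triangular load, peak 36.3 at the free end: 11w₀L⁴/(120EI) = 9193/EI
  point load 93.5 at a = 3.62: Pa²(3L − a)/(6EI) = 3702/EI
  δ_0 = 12896/EI
Flexibility coefficient — unit upward force at B: δ_{BB} = L³/(3EI) = 127/EI.
With EI = 46000 kN·m²: δ_0 = 0.28034 m and δ_{BB} = 0.002761 m/kN.
Compatibility — the beam at B must follow the support down by 0.004 m: δ_0 − R_B·δ_{BB} = 0.004, so R_B = (0.28034 − 0.004)/0.002761 = 100.1 kN.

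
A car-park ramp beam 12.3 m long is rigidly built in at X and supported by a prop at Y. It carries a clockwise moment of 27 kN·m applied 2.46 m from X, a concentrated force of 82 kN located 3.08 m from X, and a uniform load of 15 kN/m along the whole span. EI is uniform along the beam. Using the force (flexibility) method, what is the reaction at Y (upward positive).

Remove the prop at Y; the released (primary) structure is a cantilever built in at X.
Deflection at Y on the released cantilever, summing each load's contribution:
  clockwise couple 27 at a = 2.46: M₀a(2L − a)/(2EI) = 735.3/EI
  point load 82 at a = 3.08: Pa²(3L − a)/(6EI) = 4385/EI
  UDL 15: wL⁴/(8EI) = 42916/EI
  δ_0 = 48036/EI
Tip deflection under a unit load at Y: L³/(3EI) = 620.3/EI.
Compatibility at Y: δ_0 − R_Y·δ_{YY} = 0, so R_Y = 48036/620.3 = 77.44 kN.

R_Y = 77.44 kN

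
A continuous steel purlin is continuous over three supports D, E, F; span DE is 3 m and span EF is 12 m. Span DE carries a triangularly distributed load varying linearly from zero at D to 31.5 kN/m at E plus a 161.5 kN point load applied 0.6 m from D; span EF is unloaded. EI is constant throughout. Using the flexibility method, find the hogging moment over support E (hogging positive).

M_E = 13.08 kN·m

Take M_E as the redundant. Released structure: two simple spans DE and EF with a hinge at E.
Rotations at E on the released spans (each span's end-slope, ×1/EI):
  span DE: triangular load, peak 31.5: w₀L³/(45EI) = 18.9/EI
  span DE: point load 161.5 at a = 0.6: Pab(L + a)/(6LEI) = 46.51/EI
  relative rotation θ_0 = (65.41 + 0)/EI = 65.41/EI
A unit hogging moment at E produces rotation L₁/(3EI) + L₂/(3EI) = 5/EI.
Compatibility: M_E·(L₁+L₂)/(3EI) = θ_0, giving M_E = 13.08 kN·m (hogging).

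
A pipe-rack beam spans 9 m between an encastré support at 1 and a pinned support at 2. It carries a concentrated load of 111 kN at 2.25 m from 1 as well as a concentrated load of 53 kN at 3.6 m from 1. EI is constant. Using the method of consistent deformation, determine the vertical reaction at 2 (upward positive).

R_2 = 20.56 kN

Choose R_2 as the redundant. The primary structure is the cantilever fixed at 1.
Primary-structure tip deflection at 2 by superposition:
  point load 111 at a = 2.25: Pa²(3L − a)/(6EI) = 2318/EI
  point load 53 at a = 3.6: Pa²(3L − a)/(6EI) = 2679/EI
  δ_0 = 4997/EI
Flexibility coefficient — unit upward force at 2: δ_{22} = L³/(3EI) = 243/EI.
The prop prevents deflection at 2: R_2 = δ_0/δ_{22} = 4997/243 = 20.56 kN.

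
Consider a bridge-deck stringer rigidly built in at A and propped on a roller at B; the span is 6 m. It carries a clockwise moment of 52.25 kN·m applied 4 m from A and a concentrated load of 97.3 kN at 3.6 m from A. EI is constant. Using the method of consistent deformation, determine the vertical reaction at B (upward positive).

Remove the prop at B; the released (primary) structure is a cantilever built in at A.
Downward deflection at the released point B due to the loads:
  clockwise couple 52.25 at a = 4: M₀a(2L − a)/(2EI) = 836/EI
  point load 97.3 at a = 3.6: Pa²(3L − a)/(6EI) = 3026/EI
  δ_0 = 3862/EI
Tip deflection under a unit load at B: L³/(3EI) = 72/EI.
Compatibility at B: δ_0 − R_B·δ_{BB} = 0, so R_B = 3862/72 = 53.64 kN.

R_B = 53.64 kN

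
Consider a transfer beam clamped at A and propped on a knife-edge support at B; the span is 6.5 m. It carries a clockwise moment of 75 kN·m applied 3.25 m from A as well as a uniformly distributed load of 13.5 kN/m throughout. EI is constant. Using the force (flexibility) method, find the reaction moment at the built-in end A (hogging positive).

M_A = 61.92 kN·m

Choose R_B as the redundant. The primary structure is the cantilever fixed at A.
Downward deflection at the released point B due to the loads:
  clockwise couple 75 at a = 3.25: M₀a(2L − a)/(2EI) = 1188/EI
  UDL 13.5: wL⁴/(8EI) = 3012/EI
  δ_0 = 4201/EI
Tip deflection under a unit load at B: L³/(3EI) = 91.54/EI.
Compatibility at B: δ_0 − R_B·δ_{BB} = 0, so R_B = 4201/91.54 = 45.89 kN.
Moment equilibrium about A: M_A = Σ(load moments about A) − R_B·L = 360.2 − 45.89×6.5 = 61.92 kN·m.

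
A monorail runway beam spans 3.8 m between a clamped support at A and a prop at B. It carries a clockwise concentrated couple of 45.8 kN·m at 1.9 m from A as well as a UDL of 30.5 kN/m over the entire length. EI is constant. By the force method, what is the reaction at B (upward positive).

Take the reaction at B as the redundant and release it; the primary structure is a cantilever fixed at A.
Primary-structure tip deflection at B by superposition:
  clockwise couple 45.8 at a = 1.9: M₀a(2L − a)/(2EI) = 248/EI
  UDL 30.5: wL⁴/(8EI) = 795/EI
  δ_0 = 1043/EI
Flexibility coefficient — unit upward force at B: δ_{BB} = L³/(3EI) = 18.29/EI.
The prop prevents deflection at B: R_B = δ_0/δ_{BB} = 1043/18.29 = 57.02 kN.

R_B = 57.02 kN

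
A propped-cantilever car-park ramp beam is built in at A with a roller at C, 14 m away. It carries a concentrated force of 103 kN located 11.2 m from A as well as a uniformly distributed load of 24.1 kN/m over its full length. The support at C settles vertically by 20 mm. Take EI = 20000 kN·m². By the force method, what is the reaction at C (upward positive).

Release the roller at C. Primary structure: cantilever fixed at A.
Deflection at C on the released cantilever, summing each load's contribution:
  point load 103 at a = 11.2: Pa²(3L − a)/(6EI) = 66324/EI
  UDL 24.1: wL⁴/(8EI) = 115728/EI
  δ_0 = 182053/EI
Tip deflection under a unit load at C: L³/(3EI) = 914.7/EI.
With EI = 20000 kN·m²: δ_0 = 9.1026 m and δ_{CC} = 0.045733 m/kN.
Compatibility — the beam at C must follow the support down by 0.02 m: δ_0 − R_C·δ_{CC} = 0.02, so R_C = (9.1026 − 0.02)/0.045733 = 198.6 kN.

R_C = 198.6 kN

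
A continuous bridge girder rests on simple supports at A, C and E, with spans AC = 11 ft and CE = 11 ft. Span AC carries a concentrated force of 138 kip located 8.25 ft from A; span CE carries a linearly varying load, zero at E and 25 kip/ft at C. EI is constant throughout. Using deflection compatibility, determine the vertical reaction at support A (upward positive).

R_A = 14.01 kip

Take M_C as the redundant. Released structure: two simple spans AC and CE with a hinge at C.
Rotations at C on the released spans (each span's end-slope, ×1/EI):
  span AC: point load 138 at a = 8.25: Pab(L + a)/(6LEI) = 913.2/EI
  span CE: triangular load, peak 25: w₀L³/(45EI) = 739.4/EI
  relative rotation θ_0 = (913.2 + 739.4)/EI = 1653/EI
A unit hogging moment at C produces rotation L₁/(3EI) + L₂/(3EI) = 7.333/EI.
Compatibility: M_C·(L₁+L₂)/(3EI) = θ_0, giving M_C = 225.4 kip·ft (hogging).
Span AC, ΣM about A with M_C applied at C: R_C^{AC}·11 = 1138 + 225.4, so R_C^{AC} = 124 kip and R_A = 138 − 124 = 14.01 kip.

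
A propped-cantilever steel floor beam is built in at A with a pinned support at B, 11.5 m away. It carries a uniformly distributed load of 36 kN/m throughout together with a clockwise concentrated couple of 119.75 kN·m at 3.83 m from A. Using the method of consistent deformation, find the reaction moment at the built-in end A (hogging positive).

Release the roller at B. Primary structure: cantilever fixed at A.
Free-end deflection of the primary structure under the applied loading (downward +):
  UDL 36: wL⁴/(8EI) = 78705/EI
  clockwise couple 119.75 at a = 3.83: M₀a(2L − a)/(2EI) = 4396/EI
  δ_0 = 83101/EI
Flexibility coefficient — unit upward force at B: δ_{BB} = L³/(3EI) = 507/EI.
Compatibility at B: δ_0 − R_B·δ_{BB} = 0, so R_B = 83101/507 = 163.9 kN.
Moment equilibrium about A: M_A = Σ(load moments about A) − R_B·L = 2500 − 163.9×11.5 = 615.2 kN·m.

M_A = 615.2 kN·m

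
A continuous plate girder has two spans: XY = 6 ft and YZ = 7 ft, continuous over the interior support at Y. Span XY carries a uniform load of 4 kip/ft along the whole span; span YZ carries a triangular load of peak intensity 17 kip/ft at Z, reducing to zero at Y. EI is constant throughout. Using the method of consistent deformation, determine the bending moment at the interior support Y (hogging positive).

M_Y = 34.47 kip·ft

Insert a hinge at Y; M_Y is the redundant, and each span becomes simply supported.
End slopes at the hinge Y, treating each span as simply supported:
  span XY: UDL 4: wL³/(24EI) = 36/EI
  span YZ: triangular load, peak 17: 7w₀L³/(360EI) = 113.4/EI
  relative rotation θ_0 = (36 + 113.4)/EI = 149.4/EI
A unit hogging moment at Y produces rotation L₁/(3EI) + L₂/(3EI) = 4.333/EI.
Slope continuity at Y: θ_0 = M_Y·4.333/EI, so M_Y = 149.4/4.333 = 34.47 kip·ft (hogging).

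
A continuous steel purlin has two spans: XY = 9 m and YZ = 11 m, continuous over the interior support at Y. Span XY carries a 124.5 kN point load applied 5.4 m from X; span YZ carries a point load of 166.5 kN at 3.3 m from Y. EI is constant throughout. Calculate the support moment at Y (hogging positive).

M_Y = 276.6 kN·m

Insert a hinge at Y; M_Y is the redundant, and each span becomes simply supported.
Rotations at Y on the released spans (each span's end-slope, ×1/EI):
  span XY: point load 124.5 at a = 5.4: Pab(L + a)/(6LEI) = 645.4/EI
  span YZ: point load 166.5 at a = 3.3: Pab(L + b)/(6LEI) = 1199/EI
  relative rotation θ_0 = (645.4 + 1199)/EI = 1844/EI
A unit hogging moment at Y produces rotation L₁/(3EI) + L₂/(3EI) = 6.667/EI.
Slope continuity at Y: θ_0 = M_Y·6.667/EI, so M_Y = 1844/6.667 = 276.6 kN·m (hogging).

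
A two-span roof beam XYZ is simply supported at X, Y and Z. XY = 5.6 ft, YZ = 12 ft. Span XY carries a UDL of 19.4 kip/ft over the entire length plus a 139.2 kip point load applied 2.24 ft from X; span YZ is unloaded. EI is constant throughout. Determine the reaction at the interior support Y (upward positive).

Release continuity at Y by inserting a hinge; the redundant is the internal moment M_Y. The primary structure is two simply-supported spans XY and YZ.
Discontinuity in slope at Y on the released structure — sum the simple-span end rotations:
  span XY: UDL 19.4: wL³/(24EI) = 142/EI
  span XY: point load 139.2 at a = 2.24: Pab(L + a)/(6LEI) = 244.5/EI
  relative rotation θ_0 = (386.4 + 0)/EI = 386.4/EI
A unit hogging moment at Y produces rotation L₁/(3EI) + L₂/(3EI) = 5.867/EI.
Compatibility: M_Y·(L₁+L₂)/(3EI) = θ_0, giving M_Y = 65.87 kip·ft (hogging).
Span XY, ΣM about X with M_Y applied at Y: R_Y^{XY}·5.6 = 616 + 65.87, so R_Y^{XY} = 121.8 kip and R_X = 247.8 − 121.8 = 126.1 kip.
Span YZ, ΣM about Z: R_Y^{YZ}·12 = 0 + 65.87, so R_Y^{YZ} = 5.489 kip and R_Z = 0 − 5.489 = -5.489 kip.
R_Y = 121.8 + 5.489 = 127.3 kip.

R_Y = 127.3 kip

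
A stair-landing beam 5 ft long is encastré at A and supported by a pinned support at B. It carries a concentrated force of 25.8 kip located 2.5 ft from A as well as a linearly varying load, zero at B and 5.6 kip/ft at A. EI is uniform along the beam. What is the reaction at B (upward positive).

Choose R_B as the redundant. The primary structure is the cantilever fixed at A.
Free-end deflection of the primary structure under the applied loading (downward +):
  point load 25.8 at a = 2.5: Pa²(3L − a)/(6EI) = 335.9/EI
  triangular load, peak 5.6 at the fixed end: w₀L⁴/(30EI) = 116.7/EI
  δ_0 = 452.6/EI
Tip deflection under a unit load at B: L³/(3EI) = 41.67/EI.
The prop prevents deflection at B: R_B = δ_0/δ_{BB} = 452.6/41.67 = 10.86 kip.

R_B = 10.86 kip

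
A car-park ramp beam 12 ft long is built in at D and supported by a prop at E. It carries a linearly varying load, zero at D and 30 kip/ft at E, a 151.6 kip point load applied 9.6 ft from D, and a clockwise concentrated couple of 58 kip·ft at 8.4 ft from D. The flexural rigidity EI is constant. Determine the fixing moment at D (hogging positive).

M_D = 405.5 kip·ft

Choose R_E as the redundant. The primary structure is the cantilever fixed at D.
Deflection at E on the released cantilever, summing each load's contribution:
  triangular load, peak 30 at the free end: 11w₀L⁴/(120EI) = 57024/EI
  point load 151.6 at a = 9.6: Pa²(3L − a)/(6EI) = 61474/EI
  clockwise couple 58 at a = 8.4: M₀a(2L − a)/(2EI) = 3800/EI
  δ_0 = 122299/EI
Flexibility coefficient — unit upward force at E: δ_{EE} = L³/(3EI) = 576/EI.
The prop prevents deflection at E: R_E = δ_0/δ_{EE} = 122299/576 = 212.3 kip.
Moment equilibrium about D: M_D = Σ(load moments about D) − R_E·L = 2953 − 212.3×12 = 405.5 kip·ft.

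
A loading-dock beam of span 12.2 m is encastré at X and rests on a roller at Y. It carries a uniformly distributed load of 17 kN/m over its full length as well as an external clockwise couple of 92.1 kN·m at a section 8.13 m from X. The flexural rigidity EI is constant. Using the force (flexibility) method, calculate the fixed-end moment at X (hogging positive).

M_X = 285.6 kN·m

Take the reaction at Y as the redundant and release it; the primary structure is a cantilever fixed at X.
Free-end deflection of the primary structure under the applied loading (downward +):
  UDL 17: wL⁴/(8EI) = 47076/EI
  clockwise couple 92.1 at a = 8.13: M₀a(2L − a)/(2EI) = 6091/EI
  δ_0 = 53167/EI
Tip deflection under a unit load at Y: L³/(3EI) = 605.3/EI.
The prop prevents deflection at Y: R_Y = δ_0/δ_{YY} = 53167/605.3 = 87.84 kN.
Moment equilibrium about X: M_X = Σ(load moments about X) − R_Y·L = 1357 − 87.84×12.2 = 285.6 kN·m.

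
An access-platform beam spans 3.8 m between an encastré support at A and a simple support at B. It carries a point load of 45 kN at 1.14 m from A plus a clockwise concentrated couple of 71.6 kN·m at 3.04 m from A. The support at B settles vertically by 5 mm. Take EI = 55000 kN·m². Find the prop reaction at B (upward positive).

R_B = 17.57 kN

Choose R_B as the redundant. The primary structure is the cantilever fixed at A.
Free-end deflection of the primary structure under the applied loading (downward +):
  point load 45 at a = 1.14: Pa²(3L − a)/(6EI) = 100/EI
  clockwise couple 71.6 at a = 3.04: M₀a(2L − a)/(2EI) = 496.3/EI
  δ_0 = 596.3/EI
Tip deflection under a unit load at B: L³/(3EI) = 18.29/EI.
With EI = 55000 kN·m²: δ_0 = 0.010841 m and δ_{BB} = 0.000333 m/kN.
Compatibility — the beam at B must follow the support down by 0.005 m: δ_0 − R_B·δ_{BB} = 0.005, so R_B = (0.010841 − 0.005)/0.000333 = 17.57 kN.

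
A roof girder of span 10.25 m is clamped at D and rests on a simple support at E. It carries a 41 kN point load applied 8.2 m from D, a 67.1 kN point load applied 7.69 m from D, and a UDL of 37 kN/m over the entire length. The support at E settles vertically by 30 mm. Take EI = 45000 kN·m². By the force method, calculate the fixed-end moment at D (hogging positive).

Choose R_E as the redundant. The primary structure is the cantilever fixed at D.
Primary-structure tip deflection at E by superposition:
  point load 41 at a = 8.2: Pa²(3L − a)/(6EI) = 10361/EI
  point load 67.1 at a = 7.69: Pa²(3L − a)/(6EI) = 15250/EI
  UDL 37: wL⁴/(8EI) = 51051/EI
  δ_0 = 76663/EI
Flexibility coefficient — unit upward force at E: δ_{EE} = L³/(3EI) = 359/EI.
With EI = 45000 kN·m²: δ_0 = 1.7036 m and δ_{EE} = 0.007977 m/kN.
Compatibility — the beam at E must follow the support down by 0.03 m: δ_0 − R_E·δ_{EE} = 0.03, so R_E = (1.7036 − 0.03)/0.007977 = 209.8 kN.
Moment equilibrium about D: M_D = Σ(load moments about D) − R_E·L = 2796 − 209.8×10.25 = 645.3 kN·m.

M_D = 645.3 kN·m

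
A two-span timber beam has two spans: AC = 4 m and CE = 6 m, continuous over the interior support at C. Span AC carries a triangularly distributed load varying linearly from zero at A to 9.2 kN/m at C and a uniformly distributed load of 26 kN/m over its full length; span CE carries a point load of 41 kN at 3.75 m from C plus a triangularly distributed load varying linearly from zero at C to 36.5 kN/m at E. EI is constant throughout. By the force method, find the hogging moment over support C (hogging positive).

Release continuity at C by inserting a hinge; the redundant is the internal moment M_C. The primary structure is two simply-supported spans AC and CE.
End slopes at the hinge C, treating each span as simply supported:
  span AC: triangular load, peak 9.2: w₀L³/(45EI) = 13.08/EI
  span AC: UDL 26: wL³/(24EI) = 69.33/EI
  span CE: point load 41 at a = 3.75: Pab(L + b)/(6LEI) = 79.28/EI
  span CE: triangular load, peak 36.5: 7w₀L³/(360EI) = 153.3/EI
  relative rotation θ_0 = (82.42 + 232.6)/EI = 315/EI
A unit hogging moment at C produces rotation L₁/(3EI) + L₂/(3EI) = 3.333/EI.
Compatibility: M_C·(L₁+L₂)/(3EI) = θ_0, giving M_C = 94.5 kN·m (hogging).

M_C = 94.5 kN·m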